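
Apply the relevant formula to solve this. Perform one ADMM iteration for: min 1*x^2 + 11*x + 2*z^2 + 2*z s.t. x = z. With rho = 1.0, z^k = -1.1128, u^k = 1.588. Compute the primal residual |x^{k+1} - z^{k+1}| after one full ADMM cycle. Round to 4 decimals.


ADMM iteration with rho = 1.0, z^k = -1.1128, u^k = 1.588
Step 1: x-update.
Minimize 1*x^2 + 11*x + (1.0/2)*(x + 1.1128 + 1.588)^2
FOC: (2*1 + 1.0)*x = -11 + 1.0*(-1.1128 - 1.588)
x^{k+1} = -4.5669
Step 2: z-update.
Minimize 2*z^2 + 2*z + (1.0/2)*(-4.5669 - z + 1.588)^2
FOC: (2*2 + 1.0)*z = -2 + 1.0*(-4.5669 + 1.588)
z^{k+1} = -0.9958
Step 3: u-update.
u^{k+1} = 1.588 - 4.5669 + 0.9958 = -1.9831
Step 4: Primal residual = |-4.5669 + 0.9958| = 3.5711


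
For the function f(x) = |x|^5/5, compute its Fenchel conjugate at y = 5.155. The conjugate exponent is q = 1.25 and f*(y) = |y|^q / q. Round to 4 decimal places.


The conjugate exponent q satisfies 1/p + 1/q = 1.
p = 5, so q = 5/(5 - 1) = 1.25
|y|^q = 5.155^1.25 = 7.7676
f*(5.155) = 7.7676 / 1.25 = 6.2141


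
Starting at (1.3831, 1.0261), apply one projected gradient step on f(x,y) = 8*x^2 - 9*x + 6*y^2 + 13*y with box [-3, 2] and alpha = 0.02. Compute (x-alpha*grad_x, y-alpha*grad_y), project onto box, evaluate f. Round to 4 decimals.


Step 1: Compute gradient at (1.3831, 1.0261).
grad_x = 2*8*1.3831 - 9 = 13.1296
grad_y = 2*6*1.0261 + 13 = 25.3132
Step 2: Gradient step.
x_raw = 1.3831 - 0.02*13.1296 = 1.1205
y_raw = 1.0261 - 0.02*25.3132 = 0.5198
Step 3: Project onto [-3, 2].
x_proj = clip(1.1205) = 1.1205
y_proj = clip(0.5198) = 0.5198
Step 4: Evaluate f.
f(1.1205, 0.5198) = 8.339


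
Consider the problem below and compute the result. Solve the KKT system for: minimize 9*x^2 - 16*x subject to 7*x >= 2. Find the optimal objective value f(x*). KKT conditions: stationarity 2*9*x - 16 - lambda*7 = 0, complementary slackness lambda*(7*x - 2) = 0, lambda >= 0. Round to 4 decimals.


Step 1: Try lambda = 0 (constraint inactive).
Stationarity: 2*9*x - 16 = 0
x* = 16/(2*9) = 8/9 = 0.8889 (rounded; the exact value 8/9 is used below)
Check constraint: 7*0.8889 = 6.2223 >= 2 -- satisfied.
Step 2: Compute optimal value.
f(x*) = 9*(8/9)^2 - 16*(8/9) = -7.1111


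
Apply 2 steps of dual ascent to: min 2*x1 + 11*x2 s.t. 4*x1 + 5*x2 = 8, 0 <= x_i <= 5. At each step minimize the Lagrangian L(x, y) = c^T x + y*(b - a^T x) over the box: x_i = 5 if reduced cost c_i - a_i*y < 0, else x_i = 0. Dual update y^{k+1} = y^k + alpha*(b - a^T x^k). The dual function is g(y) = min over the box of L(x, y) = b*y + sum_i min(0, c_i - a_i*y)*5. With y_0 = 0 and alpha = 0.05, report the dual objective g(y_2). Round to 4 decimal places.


Dual ascent for LP: min 2*x1 + 11*x2, 4*x1 + 5*x2 = 8, 0 <= x_i <= 5
Step 1: y^k = 0.0, reduced costs: (2.0, 11.0)
  x^k = (0.0, 0.0), subgradient = b - a^T x = 8.0
  y^{k+1} = 0.0 + 0.05*8.0 = 0.4
Step 2: y^k = 0.4, reduced costs: (0.4, 9.0)
  x^k = (0.0, 0.0), subgradient = b - a^T x = 8.0
  y^{k+1} = 0.4 + 0.05*8.0 = 0.8
Dual objective at y_2 = 0.8: reduced costs (-1.2, 7.0), box minimizer x = (5.0, 0.0)
g(y_2) = b*y + (c1 - a1*y)*x1 + (c2 - a2*y)*x2 = 8*0.8 + (-1.2)*5.0 + 7.0*0.0 = 6.4 - 6.0 + 0.0 = 0.4


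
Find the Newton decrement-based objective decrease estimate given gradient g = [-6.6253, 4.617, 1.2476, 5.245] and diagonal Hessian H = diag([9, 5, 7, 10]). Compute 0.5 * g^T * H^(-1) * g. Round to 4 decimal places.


Step 1: H is diagonal, so H^(-1) * g = [-0.7361, 0.9234, 0.1782, 0.5245].
Step 2: g^T H^(-1) g = sum_i g_i^2 / H_ii
  = (-6.6253)^2/9 + (4.617)^2/5 + (1.2476)^2/7 + (5.245)^2/10
  = 4.8772 + 4.2633 + 0.2224 + 2.751 = 12.1139
Step 3: Objective decrease = 0.5 * g^T H^(-1) g = 6.0569


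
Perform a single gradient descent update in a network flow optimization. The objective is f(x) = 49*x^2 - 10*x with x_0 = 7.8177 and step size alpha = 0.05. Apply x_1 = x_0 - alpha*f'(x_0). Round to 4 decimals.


We compute the gradient at x_0 and apply the update.
f'(x) = 98*x - 10
f'(7.8177) = 98*7.8177 - 10 = 756.1346
x_1 = 7.8177 - 0.05*756.1346 = -29.989


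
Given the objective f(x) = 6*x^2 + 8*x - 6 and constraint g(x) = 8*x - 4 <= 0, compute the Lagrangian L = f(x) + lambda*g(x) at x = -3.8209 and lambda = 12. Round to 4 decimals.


Step 1: Evaluate f(x).
f(-3.8209) = 6*(-3.8209)^2 + 8*(-3.8209) - 6 = 51.0285
Step 2: Evaluate g(x).
g(-3.8209) = 8*-3.8209 - 4 = -34.5672
Step 3: Compute Lagrangian.
L = 51.0285 + 12*-34.5672 = -363.7779


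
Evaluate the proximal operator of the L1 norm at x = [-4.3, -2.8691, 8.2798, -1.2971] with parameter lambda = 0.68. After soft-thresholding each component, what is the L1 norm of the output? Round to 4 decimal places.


Soft-thresholding with lambda = 0.68:
prox(-4.3) = sign(-4.3)*max(|-4.3| - 0.68, 0) = -3.62
prox(-2.8691) = sign(-2.8691)*max(|-2.8691| - 0.68, 0) = -2.1891
prox(8.2798) = sign(8.2798)*max(|8.2798| - 0.68, 0) = 7.5998
prox(-1.2971) = sign(-1.2971)*max(|-1.2971| - 0.68, 0) = -0.6171
prox(x) = [-3.62, -2.1891, 7.5998, -0.6171]
||prox(x)||_1 = 3.62 + 2.1891 + 7.5998 + 0.6171 = 14.026


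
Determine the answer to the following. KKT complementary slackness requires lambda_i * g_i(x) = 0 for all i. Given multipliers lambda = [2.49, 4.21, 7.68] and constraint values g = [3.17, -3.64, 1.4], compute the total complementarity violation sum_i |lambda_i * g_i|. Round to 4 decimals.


KKT complementary slackness check:
lambda_1 * g_1 = 2.49 * 3.17 = 7.8933
lambda_2 * g_2 = 4.21 * -3.64 = -15.3244
lambda_3 * g_3 = 7.68 * 1.4 = 10.752
Total violation = 7.8933 + 15.3244 + 10.752 = 33.9697


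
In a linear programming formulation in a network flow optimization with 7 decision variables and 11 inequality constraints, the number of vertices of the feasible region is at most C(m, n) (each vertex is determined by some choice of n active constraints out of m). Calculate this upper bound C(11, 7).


Each vertex corresponds to some choice of n active constraints out of m, so the number of vertices is at most C(m, n) = m! / (n!(m-n)!).
m = 11, n = 7
Numerator: 11 * 10 * 9 * 8 * 7 * 6 * 5
Denominator: 7! = 5040
C(11, 7) = 330


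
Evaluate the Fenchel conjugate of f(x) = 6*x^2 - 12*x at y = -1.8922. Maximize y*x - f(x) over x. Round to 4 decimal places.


f*(y) = sup_x {y*x - a*x^2 - b*x} = sup_x {(y-b)*x - a*x^2}
FOC: (y - b) - 2a*x = 0 => x* = (y - b)/(2a)
x* = (-1.8922 + 12)/(2*6) = 0.8423
f*(-1.8922) = (y-b)^2/(4a) = (-1.8922 + 12)^2/(4*6)
= 102.1676/24 = 4.257


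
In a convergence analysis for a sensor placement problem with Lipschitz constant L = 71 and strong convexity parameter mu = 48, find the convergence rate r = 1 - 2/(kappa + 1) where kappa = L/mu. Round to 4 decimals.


Step 1: Compute the condition number.
kappa = L/mu = 71/48 = 1.4792
Step 2: Compute the convergence rate.
r = 1 - 2/(kappa + 1) = 1 - 2*mu/(L + mu) = (L - mu)/(L + mu) = 23/119 = 0.1933


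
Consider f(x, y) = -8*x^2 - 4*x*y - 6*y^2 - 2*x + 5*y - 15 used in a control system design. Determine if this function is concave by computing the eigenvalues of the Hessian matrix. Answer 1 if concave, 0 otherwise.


The Hessian of f(x,y) = -8*x^2 - 4*x*y - 6*y^2 - 2*x + 5*y - 15 is:
H = [[-16, -4], [-4, -12]]
Trace = -16 - 12 = -28
Determinant = -16*-12 - (-4)^2 = 176
Discriminant = (-28)^2 - 4*176 = 80.0
Eigenvalues: lambda_1 = -18.4721, lambda_2 = -9.5279
The function is concave.

1


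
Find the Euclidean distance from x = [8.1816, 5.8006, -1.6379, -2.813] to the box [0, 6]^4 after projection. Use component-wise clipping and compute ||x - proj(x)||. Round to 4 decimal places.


Project each component onto [0, 6].
clip(8.1816) = 6.0, clip(5.8006) = 5.8006, clip(-1.6379) = 0.0, clip(-2.813) = 0.0
Projection = [6.0, 5.8006, 0.0, 0.0]
Squared diffs: [4.7594, 0.0, 2.6827, 7.913]
Distance = sqrt(15.3551) = 3.9186


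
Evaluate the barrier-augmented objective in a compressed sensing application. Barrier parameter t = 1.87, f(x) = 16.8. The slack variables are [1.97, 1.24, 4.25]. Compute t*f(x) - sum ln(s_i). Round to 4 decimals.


Step 1: Compute log-barrier.
ln values: [0.678, 0.2151, 1.4469]
phi = -(0.678 + 0.2151 + 1.4469) = -2.3401
Step 2: Compute augmented objective.
t*f(x) = 1.87*16.8 = 31.416
Total = 31.416 - 2.3401 = 29.0759


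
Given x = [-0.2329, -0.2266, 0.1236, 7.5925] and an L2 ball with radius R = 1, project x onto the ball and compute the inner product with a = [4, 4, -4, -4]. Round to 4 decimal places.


Step 1: Compute ||x|| (intermediates to 6 decimals).
||x|| = sqrt((-0.2329)^2 + (-0.2266)^2 + 0.1236^2 + 7.5925^2) = 7.600455
Step 2: Project.
Since ||x|| > R, scale = R/||x|| = 1/7.600455 = 0.131571, proj(x) = scale * x
proj(x) = [-0.030643, -0.029814, 0.016262, 0.998953]
Step 3: Dot product.
a^T * proj(x) = 4*(-0.030643) + 4*(-0.029814) - 4*0.016262 - 4*0.998953 = -4.3027


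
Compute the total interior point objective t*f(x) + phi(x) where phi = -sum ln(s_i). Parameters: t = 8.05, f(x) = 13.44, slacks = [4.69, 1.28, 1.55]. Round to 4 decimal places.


Step 1: Compute log-barrier.
ln values: [1.5454, 0.2469, 0.4383]
phi = -(1.5454 + 0.2469 + 0.4383) = -2.2305
Step 2: Compute augmented objective.
t*f(x) = 8.05*13.44 = 108.192
Total = 108.192 - 2.2305 = 105.9615


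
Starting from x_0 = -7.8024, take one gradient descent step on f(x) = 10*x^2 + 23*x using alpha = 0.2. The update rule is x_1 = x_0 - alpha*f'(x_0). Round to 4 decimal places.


We compute the gradient at x_0 and apply the update.
f'(x) = 20*x + 23
f'(-7.8024) = 20*-7.8024 + 23 = -133.048
x_1 = -7.8024 - 0.2*-133.048 = 18.8072


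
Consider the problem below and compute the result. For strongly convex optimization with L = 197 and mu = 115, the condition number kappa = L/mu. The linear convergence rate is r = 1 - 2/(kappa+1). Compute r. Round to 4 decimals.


Step 1: Compute the condition number.
kappa = L/mu = 197/115 = 1.713
Step 2: Compute the convergence rate.
r = 1 - 2/(kappa + 1) = 1 - 2*mu/(L + mu) = (L - mu)/(L + mu) = 82/312 = 0.2628


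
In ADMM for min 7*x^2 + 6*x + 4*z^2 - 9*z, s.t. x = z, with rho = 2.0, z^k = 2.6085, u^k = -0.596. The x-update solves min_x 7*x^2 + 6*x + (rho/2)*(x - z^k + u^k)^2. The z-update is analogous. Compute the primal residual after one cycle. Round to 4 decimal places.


ADMM iteration with rho = 2.0, z^k = 2.6085, u^k = -0.596
Step 1: x-update.
Minimize 7*x^2 + 6*x + (2.0/2)*(x - 2.6085 - 0.596)^2
FOC: (2*7 + 2.0)*x = -6 + 2.0*(2.6085 + 0.596)
x^{k+1} = 0.0256
Step 2: z-update.
Minimize 4*z^2 - 9*z + (2.0/2)*(0.0256 - z - 0.596)^2
FOC: (2*4 + 2.0)*z = 9 + 2.0*(0.0256 - 0.596)
z^{k+1} = 0.7859
Step 3: u-update.
u^{k+1} = -0.596 + 0.0256 - 0.7859 = -1.3564
Step 4: Primal residual = |0.0256 - 0.7859| = 0.7604


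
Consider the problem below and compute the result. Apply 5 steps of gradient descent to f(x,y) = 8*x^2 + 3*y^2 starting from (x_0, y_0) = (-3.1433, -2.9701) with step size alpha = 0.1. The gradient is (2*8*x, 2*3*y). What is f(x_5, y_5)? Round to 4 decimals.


Gradient descent on f(x,y) = 8*x^2 + 3*y^2.
Starting point: (-3.1433, -2.9701), alpha = 0.1
Step 1: grad_x = 2*8*-3.1433 = -50.2928, grad_y = 2*3*-2.9701 = -17.8206
  x_1 = -3.1433 - 0.1*-50.2928 = 1.886
  y_1 = -2.9701 - 0.1*-17.8206 = -1.188
Step 2: grad_x = 2*8*1.886 = 30.1757, grad_y = 2*3*-1.188 = -7.1282
  x_2 = 1.886 - 0.1*30.1757 = -1.1316
  y_2 = -1.188 - 0.1*-7.1282 = -0.4752
Step 3: grad_x = 2*8*-1.1316 = -18.1054, grad_y = 2*3*-0.4752 = -2.8513
  x_3 = -1.1316 - 0.1*-18.1054 = 0.679
  y_3 = -0.4752 - 0.1*-2.8513 = -0.1901
Step 4: grad_x = 2*8*0.679 = 10.8632, grad_y = 2*3*-0.1901 = -1.1405
  x_4 = 0.679 - 0.1*10.8632 = -0.4074
  y_4 = -0.1901 - 0.1*-1.1405 = -0.076
Step 5: grad_x = 2*8*-0.4074 = -6.5179, grad_y = 2*3*-0.076 = -0.4562
  x_5 = -0.4074 - 0.1*-6.5179 = 0.2444
  y_5 = -0.076 - 0.1*-0.4562 = -0.0304
f(0.2444, -0.0304) = 8*0.2444^2 + 3*(-0.0304)^2 = 0.4807


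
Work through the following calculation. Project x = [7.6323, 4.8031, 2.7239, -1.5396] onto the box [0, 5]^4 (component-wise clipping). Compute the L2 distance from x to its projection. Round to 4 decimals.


Project each component onto [0, 5].
clip(7.6323) = 5.0, clip(4.8031) = 4.8031, clip(2.7239) = 2.7239, clip(-1.5396) = 0.0
Projection = [5.0, 4.8031, 2.7239, 0.0]
Squared diffs: [6.929, 0.0, 0.0, 2.3704]
Distance = sqrt(9.2994) = 3.0495


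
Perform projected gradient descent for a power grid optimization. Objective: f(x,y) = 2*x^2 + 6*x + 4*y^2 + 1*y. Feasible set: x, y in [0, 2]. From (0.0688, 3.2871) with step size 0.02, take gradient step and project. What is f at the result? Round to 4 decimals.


Step 1: Compute gradient at (0.0688, 3.2871).
grad_x = 2*2*0.0688 + 6 = 6.2752
grad_y = 2*4*3.2871 + 1 = 27.2968
Step 2: Gradient step.
x_raw = 0.0688 - 0.02*6.2752 = -0.0567
y_raw = 3.2871 - 0.02*27.2968 = 2.7412
Step 3: Project onto [0, 2].
x_proj = clip(-0.0567) = 0.0
y_proj = clip(2.7412) = 2.0
Step 4: Evaluate f.
f(0.0, 2.0) = 18.0


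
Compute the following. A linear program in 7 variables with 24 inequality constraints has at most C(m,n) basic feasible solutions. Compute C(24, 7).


Each vertex corresponds to some choice of n active constraints out of m, so the number of vertices is at most C(m, n) = m! / (n!(m-n)!).
m = 24, n = 7
Numerator: 24 * 23 * 22 * 21 * 20 * 19 * 18
Denominator: 7! = 5040
C(24, 7) = 346104


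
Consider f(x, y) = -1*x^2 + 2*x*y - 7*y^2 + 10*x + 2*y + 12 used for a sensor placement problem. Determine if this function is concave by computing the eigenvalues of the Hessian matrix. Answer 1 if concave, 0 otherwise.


The Hessian of f(x,y) = -1*x^2 + 2*x*y - 7*y^2 + 10*x + 2*y + 12 is:
H = [[-2, 2], [2, -14]]
Trace = -2 - 14 = -16
Determinant = -2*-14 - (2)^2 = 24
Discriminant = (-16)^2 - 4*24 = 160.0
Eigenvalues: lambda_1 = -14.3246, lambda_2 = -1.6754
The function is concave.

1


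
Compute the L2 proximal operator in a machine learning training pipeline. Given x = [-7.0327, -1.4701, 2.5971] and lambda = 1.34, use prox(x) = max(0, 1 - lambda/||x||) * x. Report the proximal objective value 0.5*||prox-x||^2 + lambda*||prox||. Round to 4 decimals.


Step 1: Compute ||x||.
||x|| = 7.6397
Step 2: Compute scaling factor.
scale = max(0, 1 - 1.34/7.6397) = 0.8246
Step 3: prox(x) = [-5.7992, -1.2122, 2.1416]
||prox(x)|| = 6.2997
Step 4: Proximal objective.
0.5*||prox-x||^2 = 0.8978
lambda*||prox|| = 8.4416
Total = 9.3394


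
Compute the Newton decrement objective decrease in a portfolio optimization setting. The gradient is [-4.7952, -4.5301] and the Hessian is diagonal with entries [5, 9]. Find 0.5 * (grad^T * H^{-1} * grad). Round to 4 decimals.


Step 1: H is diagonal, so H^(-1) * g = [-0.959, -0.5033].
Step 2: g^T H^(-1) g = sum_i g_i^2 / H_ii
  = (-4.7952)^2/5 + (-4.5301)^2/9
  = 4.5988 + 2.2802 = 6.879
Step 3: Objective decrease = 0.5 * g^T H^(-1) g = 3.4395


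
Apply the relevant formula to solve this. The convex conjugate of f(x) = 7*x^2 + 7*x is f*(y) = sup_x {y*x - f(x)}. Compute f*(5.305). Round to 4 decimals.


f*(y) = sup_x {y*x - a*x^2 - b*x} = sup_x {(y-b)*x - a*x^2}
FOC: (y - b) - 2a*x = 0 => x* = (y - b)/(2a)
x* = (5.305 - 7)/(2*7) = -0.1211
f*(5.305) = (y-b)^2/(4a) = (5.305 - 7)^2/(4*7)
= 2.873/28 = 0.1026


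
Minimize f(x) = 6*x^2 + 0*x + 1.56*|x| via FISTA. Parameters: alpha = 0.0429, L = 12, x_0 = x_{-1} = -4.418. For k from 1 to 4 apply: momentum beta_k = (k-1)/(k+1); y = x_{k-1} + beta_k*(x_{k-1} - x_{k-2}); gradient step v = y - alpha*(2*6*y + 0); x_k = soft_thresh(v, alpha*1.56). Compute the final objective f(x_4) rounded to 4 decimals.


FISTA on f(x) = 6*x^2 + 0*x + 1.56*|x|
L = 12, alpha = 0.0429
Iteration 1: beta = 0.0, y = -4.418 + 0.0*(-4.418 + 4.418) = -4.418
  grad(y) = -53.016, v = y - alpha*grad = -2.1436
  prox(v) = soft_thresh(-2.1436, 0.0669) = -2.0767
Iteration 2: beta = 0.3333, y = -2.0767 + 0.3333*(-2.0767 + 4.418) = -1.2963
  grad(y) = -15.555, v = y - alpha*grad = -0.6289
  prox(v) = soft_thresh(-0.6289, 0.0669) = -0.562
Iteration 3: beta = 0.5, y = -0.562 + 0.5*(-0.562 + 2.0767) = 0.1953
  grad(y) = 2.3438, v = y - alpha*grad = 0.0948
  prox(v) = soft_thresh(0.0948, 0.0669) = 0.0278
Iteration 4: beta = 0.6, y = 0.0278 + 0.6*(0.0278 + 0.562) = 0.3818
  grad(y) = 4.5811, v = y - alpha*grad = 0.1852
  prox(v) = soft_thresh(0.1852, 0.0669) = 0.1183
f(x_4) = 6*0.1183^2 + 0*0.1183 + 1.56*|0.1183| = 0.2685


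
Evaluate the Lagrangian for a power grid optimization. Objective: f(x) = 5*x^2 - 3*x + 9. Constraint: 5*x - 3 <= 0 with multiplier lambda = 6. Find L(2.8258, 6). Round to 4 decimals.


Step 1: Evaluate f(x).
f(2.8258) = 5*2.8258^2 - 3*2.8258 + 9 = 40.4483
Step 2: Evaluate g(x).
g(2.8258) = 5*2.8258 - 3 = 11.129
Step 3: Compute Lagrangian.
L = 40.4483 + 6*11.129 = 107.2223


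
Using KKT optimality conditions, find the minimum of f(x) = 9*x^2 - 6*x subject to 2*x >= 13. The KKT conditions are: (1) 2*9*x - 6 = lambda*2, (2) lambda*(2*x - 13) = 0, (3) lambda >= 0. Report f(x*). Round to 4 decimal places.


Step 1: Try lambda = 0 (constraint inactive).
x_unc = 6/(2*9) = 0.3333
Check: 2*0.3333 = 0.6666 < 13 -- violated!
Step 2: Constraint must be active: 2*x = 13
x* = 13/2 = 6.5
lambda = (2*9*6.5 - 6)/2 = 55.5
Step 3: Compute optimal value.
f(x*) = 9*6.5^2 - 6*6.5 = 341.25


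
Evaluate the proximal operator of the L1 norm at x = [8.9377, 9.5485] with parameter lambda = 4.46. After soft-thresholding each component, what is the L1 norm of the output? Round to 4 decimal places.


Soft-thresholding with lambda = 4.46:
prox(8.9377) = sign(8.9377)*max(|8.9377| - 4.46, 0) = 4.4777
prox(9.5485) = sign(9.5485)*max(|9.5485| - 4.46, 0) = 5.0885
prox(x) = [4.4777, 5.0885]
||prox(x)||_1 = 4.4777 + 5.0885 = 9.5662


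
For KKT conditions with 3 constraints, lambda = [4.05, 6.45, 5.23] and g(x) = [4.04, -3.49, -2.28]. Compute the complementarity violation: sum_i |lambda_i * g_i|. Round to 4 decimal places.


KKT complementary slackness check:
lambda_1 * g_1 = 4.05 * 4.04 = 16.362
lambda_2 * g_2 = 6.45 * -3.49 = -22.5105
lambda_3 * g_3 = 5.23 * -2.28 = -11.9244
Total violation = 16.362 + 22.5105 + 11.9244 = 50.7969


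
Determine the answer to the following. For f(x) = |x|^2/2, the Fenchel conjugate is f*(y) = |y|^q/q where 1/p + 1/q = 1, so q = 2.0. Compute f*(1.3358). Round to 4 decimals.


The conjugate exponent q satisfies 1/p + 1/q = 1.
p = 2, so q = 2/(2 - 1) = 2.0
|y|^q = 1.3358^2.0 = 1.7844
f*(1.3358) = 1.7844 / 2.0 = 0.8922


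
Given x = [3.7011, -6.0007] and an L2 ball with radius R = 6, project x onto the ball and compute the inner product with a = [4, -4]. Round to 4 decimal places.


Step 1: Compute ||x|| (intermediates to 6 decimals).
||x|| = sqrt(3.7011^2 + (-6.0007)^2) = 7.050287
Step 2: Project.
Since ||x|| > R, scale = R/||x|| = 6/7.050287 = 0.851029, proj(x) = scale * x
proj(x) = [3.149743, -5.10677]
Step 3: Dot product.
a^T * proj(x) = 4*3.149743 - 4*(-5.10677) = 33.0261


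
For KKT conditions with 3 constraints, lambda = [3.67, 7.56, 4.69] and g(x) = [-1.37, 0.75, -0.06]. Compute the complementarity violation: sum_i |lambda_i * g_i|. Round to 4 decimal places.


KKT complementary slackness check:
lambda_1 * g_1 = 3.67 * -1.37 = -5.0279
lambda_2 * g_2 = 7.56 * 0.75 = 5.67
lambda_3 * g_3 = 4.69 * -0.06 = -0.2814
Total violation = 5.0279 + 5.67 + 0.2814 = 10.9793


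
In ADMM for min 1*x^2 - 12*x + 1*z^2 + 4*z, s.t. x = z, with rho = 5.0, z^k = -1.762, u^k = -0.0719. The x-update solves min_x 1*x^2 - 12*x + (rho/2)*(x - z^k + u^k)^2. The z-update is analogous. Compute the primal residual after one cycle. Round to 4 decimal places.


ADMM iteration with rho = 5.0, z^k = -1.762, u^k = -0.0719
Step 1: x-update.
Minimize 1*x^2 - 12*x + (5.0/2)*(x + 1.762 - 0.0719)^2
FOC: (2*1 + 5.0)*x = 12 + 5.0*(-1.762 + 0.0719)
x^{k+1} = 0.5071
Step 2: z-update.
Minimize 1*z^2 + 4*z + (5.0/2)*(0.5071 - z - 0.0719)^2
FOC: (2*1 + 5.0)*z = -4 + 5.0*(0.5071 - 0.0719)
z^{k+1} = -0.2606
Step 3: u-update.
u^{k+1} = -0.0719 + 0.5071 + 0.2606 = 0.6958
Step 4: Primal residual = |0.5071 + 0.2606| = 0.7677


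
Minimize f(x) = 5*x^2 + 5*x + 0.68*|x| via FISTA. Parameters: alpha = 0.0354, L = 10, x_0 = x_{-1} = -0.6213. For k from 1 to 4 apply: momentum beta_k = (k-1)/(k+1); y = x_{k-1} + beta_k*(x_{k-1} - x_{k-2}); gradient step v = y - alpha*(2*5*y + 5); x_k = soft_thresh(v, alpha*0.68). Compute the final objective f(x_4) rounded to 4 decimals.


FISTA on f(x) = 5*x^2 + 5*x + 0.68*|x|
L = 10, alpha = 0.0354
Iteration 1: beta = 0.0, y = -0.6213 + 0.0*(-0.6213 + 0.6213) = -0.6213
  grad(y) = -1.213, v = y - alpha*grad = -0.5784
  prox(v) = soft_thresh(-0.5784, 0.0241) = -0.5543
Iteration 2: beta = 0.3333, y = -0.5543 + 0.3333*(-0.5543 + 0.6213) = -0.532
  grad(y) = -0.3195, v = y - alpha*grad = -0.5206
  prox(v) = soft_thresh(-0.5206, 0.0241) = -0.4966
Iteration 3: beta = 0.5, y = -0.4966 + 0.5*(-0.4966 + 0.5543) = -0.4677
  grad(y) = 0.3229, v = y - alpha*grad = -0.4791
  prox(v) = soft_thresh(-0.4791, 0.0241) = -0.4551
Iteration 4: beta = 0.6, y = -0.4551 + 0.6*(-0.4551 + 0.4966) = -0.4302
  grad(y) = 0.6983, v = y - alpha*grad = -0.4549
  prox(v) = soft_thresh(-0.4549, 0.0241) = -0.4308
f(x_4) = 5*(-0.4308)^2 + 5*(-0.4308) + 0.68*|-0.4308| = -0.9331


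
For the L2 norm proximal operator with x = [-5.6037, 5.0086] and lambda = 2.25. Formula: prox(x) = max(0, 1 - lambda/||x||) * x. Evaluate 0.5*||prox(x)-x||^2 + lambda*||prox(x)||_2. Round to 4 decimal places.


Step 1: Compute ||x||.
||x|| = 7.5158
Step 2: Compute scaling factor.
scale = max(0, 1 - 2.25/7.5158) = 0.7006
Step 3: prox(x) = [-3.9261, 3.5092]
||prox(x)|| = 5.2658
Step 4: Proximal objective.
0.5*||prox-x||^2 = 2.5313
lambda*||prox|| = 11.8481
Total = 14.3793


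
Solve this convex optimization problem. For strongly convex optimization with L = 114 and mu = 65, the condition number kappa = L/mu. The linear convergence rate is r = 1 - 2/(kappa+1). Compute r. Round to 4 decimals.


Step 1: Compute the condition number.
kappa = L/mu = 114/65 = 1.7538
Step 2: Compute the convergence rate.
r = 1 - 2/(kappa + 1) = 1 - 2*mu/(L + mu) = (L - mu)/(L + mu) = 49/179 = 0.2737


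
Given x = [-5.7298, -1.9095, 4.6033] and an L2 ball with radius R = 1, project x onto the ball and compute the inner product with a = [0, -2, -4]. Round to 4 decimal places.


Step 1: Compute ||x|| (intermediates to 6 decimals).
||x|| = sqrt((-5.7298)^2 + (-1.9095)^2 + 4.6033^2) = 7.59389
Step 2: Project.
Since ||x|| > R, scale = R/||x|| = 1/7.59389 = 0.131685, proj(x) = scale * x
proj(x) = [-0.754529, -0.251453, 0.606186]
Step 3: Dot product.
a^T * proj(x) = 0*(-0.754529) - 2*(-0.251453) - 4*0.606186 = -1.9218


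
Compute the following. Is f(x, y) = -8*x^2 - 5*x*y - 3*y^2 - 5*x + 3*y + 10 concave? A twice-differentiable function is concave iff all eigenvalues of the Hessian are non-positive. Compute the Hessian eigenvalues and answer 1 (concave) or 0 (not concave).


The Hessian of f(x,y) = -8*x^2 - 5*x*y - 3*y^2 - 5*x + 3*y + 10 is:
H = [[-16, -5], [-5, -6]]
Trace = -16 - 6 = -22
Determinant = -16*-6 - (-5)^2 = 71
Discriminant = (-22)^2 - 4*71 = 200.0
Eigenvalues: lambda_1 = -18.0711, lambda_2 = -3.9289
The function is concave.

1


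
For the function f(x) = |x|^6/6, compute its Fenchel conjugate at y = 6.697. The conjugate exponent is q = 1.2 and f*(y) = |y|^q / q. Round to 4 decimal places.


The conjugate exponent q satisfies 1/p + 1/q = 1.
p = 6, so q = 6/(6 - 1) = 1.2
|y|^q = 6.697^1.2 = 9.7962
f*(6.697) = 9.7962 / 1.2 = 8.1635


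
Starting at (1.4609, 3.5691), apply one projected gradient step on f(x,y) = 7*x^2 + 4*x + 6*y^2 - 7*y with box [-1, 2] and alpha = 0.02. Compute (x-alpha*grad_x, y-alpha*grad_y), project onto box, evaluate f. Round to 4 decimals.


Step 1: Compute gradient at (1.4609, 3.5691).
grad_x = 2*7*1.4609 + 4 = 24.4526
grad_y = 2*6*3.5691 - 7 = 35.8292
Step 2: Gradient step.
x_raw = 1.4609 - 0.02*24.4526 = 0.9718
y_raw = 3.5691 - 0.02*35.8292 = 2.8525
Step 3: Project onto [-1, 2].
x_proj = clip(0.9718) = 0.9718
y_proj = clip(2.8525) = 2.0
Step 4: Evaluate f.
f(0.9718, 2.0) = 20.4988


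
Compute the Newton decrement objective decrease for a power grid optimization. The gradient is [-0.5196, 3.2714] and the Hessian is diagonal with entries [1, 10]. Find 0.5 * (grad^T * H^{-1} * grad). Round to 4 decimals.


Step 1: H is diagonal, so H^(-1) * g = [-0.5196, 0.3271].
Step 2: g^T H^(-1) g = sum_i g_i^2 / H_ii
  = (-0.5196)^2/1 + (3.2714)^2/10
  = 0.27 + 1.0702 = 1.3402
Step 3: Objective decrease = 0.5 * g^T H^(-1) g = 0.6701


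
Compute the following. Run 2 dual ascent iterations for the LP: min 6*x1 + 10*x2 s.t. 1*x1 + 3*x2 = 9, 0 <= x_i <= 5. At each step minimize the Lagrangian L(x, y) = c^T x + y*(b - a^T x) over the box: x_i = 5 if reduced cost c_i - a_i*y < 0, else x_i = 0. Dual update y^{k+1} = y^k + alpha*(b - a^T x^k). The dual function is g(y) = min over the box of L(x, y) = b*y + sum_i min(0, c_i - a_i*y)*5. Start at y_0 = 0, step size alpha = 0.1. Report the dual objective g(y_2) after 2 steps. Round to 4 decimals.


Dual ascent for LP: min 6*x1 + 10*x2, 1*x1 + 3*x2 = 9, 0 <= x_i <= 5
Step 1: y^k = 0.0, reduced costs: (6.0, 10.0)
  x^k = (0.0, 0.0), subgradient = b - a^T x = 9.0
  y^{k+1} = 0.0 + 0.1*9.0 = 0.9
Step 2: y^k = 0.9, reduced costs: (5.1, 7.3)
  x^k = (0.0, 0.0), subgradient = b - a^T x = 9.0
  y^{k+1} = 0.9 + 0.1*9.0 = 1.8
Dual objective at y_2 = 1.8: reduced costs (4.2, 4.6), box minimizer x = (0.0, 0.0)
g(y_2) = b*y + (c1 - a1*y)*x1 + (c2 - a2*y)*x2 = 9*1.8 + 4.2*0.0 + 4.6*0.0 = 16.2 + 0.0 + 0.0 = 16.2


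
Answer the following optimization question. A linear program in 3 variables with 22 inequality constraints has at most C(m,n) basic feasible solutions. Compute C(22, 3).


Each vertex corresponds to some choice of n active constraints out of m, so the number of vertices is at most C(m, n) = m! / (n!(m-n)!).
m = 22, n = 3
Numerator: 22 * 21 * 20
Denominator: 3! = 6
C(22, 3) = 1540


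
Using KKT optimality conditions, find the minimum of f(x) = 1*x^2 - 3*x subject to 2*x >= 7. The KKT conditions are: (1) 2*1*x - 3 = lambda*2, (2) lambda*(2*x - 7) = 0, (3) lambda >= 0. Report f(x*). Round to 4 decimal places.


Step 1: Try lambda = 0 (constraint inactive).
x_unc = 3/(2*1) = 1.5
Check: 2*1.5 = 3.0 < 7 -- violated!
Step 2: Constraint must be active: 2*x = 7
x* = 7/2 = 3.5
lambda = (2*1*3.5 - 3)/2 = 2.0
Step 3: Compute optimal value.
f(x*) = 1*3.5^2 - 3*3.5 = 1.75


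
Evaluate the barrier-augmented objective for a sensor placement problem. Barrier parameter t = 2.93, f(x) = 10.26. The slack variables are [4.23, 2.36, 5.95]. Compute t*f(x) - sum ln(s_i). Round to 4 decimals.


Step 1: Compute log-barrier.
ln values: [1.4422, 0.8587, 1.7834]
phi = -(1.4422 + 0.8587 + 1.7834) = -4.0843
Step 2: Compute augmented objective.
t*f(x) = 2.93*10.26 = 30.0618
Total = 30.0618 - 4.0843 = 25.9775


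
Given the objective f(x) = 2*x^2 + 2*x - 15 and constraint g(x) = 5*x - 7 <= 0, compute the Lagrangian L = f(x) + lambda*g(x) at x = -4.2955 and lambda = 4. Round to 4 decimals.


Step 1: Evaluate f(x).
f(-4.2955) = 2*(-4.2955)^2 + 2*(-4.2955) - 15 = 13.3116
Step 2: Evaluate g(x).
g(-4.2955) = 5*-4.2955 - 7 = -28.4775
Step 3: Compute Lagrangian.
L = 13.3116 + 4*-28.4775 = -100.5984


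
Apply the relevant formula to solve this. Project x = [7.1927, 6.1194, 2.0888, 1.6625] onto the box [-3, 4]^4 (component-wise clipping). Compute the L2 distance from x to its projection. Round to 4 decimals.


Project each component onto [-3, 4].
clip(7.1927) = 4.0, clip(6.1194) = 4.0, clip(2.0888) = 2.0888, clip(1.6625) = 1.6625
Projection = [4.0, 4.0, 2.0888, 1.6625]
Squared diffs: [10.1933, 4.4919, 0.0, 0.0]
Distance = sqrt(14.6852) = 3.8321


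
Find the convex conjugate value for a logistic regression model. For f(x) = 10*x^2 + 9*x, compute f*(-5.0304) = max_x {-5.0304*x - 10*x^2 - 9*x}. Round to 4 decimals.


f*(y) = sup_x {y*x - a*x^2 - b*x} = sup_x {(y-b)*x - a*x^2}
FOC: (y - b) - 2a*x = 0 => x* = (y - b)/(2a)
x* = (-5.0304 - 9)/(2*10) = -0.7015
f*(-5.0304) = (y-b)^2/(4a) = (-5.0304 - 9)^2/(4*10)
= 196.8521/40 = 4.9213


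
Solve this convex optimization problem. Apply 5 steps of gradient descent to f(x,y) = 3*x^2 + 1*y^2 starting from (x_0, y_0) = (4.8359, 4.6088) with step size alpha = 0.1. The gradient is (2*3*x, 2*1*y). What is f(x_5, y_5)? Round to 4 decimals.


Gradient descent on f(x,y) = 3*x^2 + 1*y^2.
Starting point: (4.8359, 4.6088), alpha = 0.1
Step 1: grad_x = 2*3*4.8359 = 29.0154, grad_y = 2*1*4.6088 = 9.2176
  x_1 = 4.8359 - 0.1*29.0154 = 1.9344
  y_1 = 4.6088 - 0.1*9.2176 = 3.687
Step 2: grad_x = 2*3*1.9344 = 11.6062, grad_y = 2*1*3.687 = 7.3741
  x_2 = 1.9344 - 0.1*11.6062 = 0.7737
  y_2 = 3.687 - 0.1*7.3741 = 2.9496
Step 3: grad_x = 2*3*0.7737 = 4.6425, grad_y = 2*1*2.9496 = 5.8993
  x_3 = 0.7737 - 0.1*4.6425 = 0.3095
  y_3 = 2.9496 - 0.1*5.8993 = 2.3597
Step 4: grad_x = 2*3*0.3095 = 1.857, grad_y = 2*1*2.3597 = 4.7194
  x_4 = 0.3095 - 0.1*1.857 = 0.1238
  y_4 = 2.3597 - 0.1*4.7194 = 1.8878
Step 5: grad_x = 2*3*0.1238 = 0.7428, grad_y = 2*1*1.8878 = 3.7755
  x_5 = 0.1238 - 0.1*0.7428 = 0.0495
  y_5 = 1.8878 - 0.1*3.7755 = 1.5102
f(0.0495, 1.5102) = 3*0.0495^2 + 1*1.5102^2 = 2.2881


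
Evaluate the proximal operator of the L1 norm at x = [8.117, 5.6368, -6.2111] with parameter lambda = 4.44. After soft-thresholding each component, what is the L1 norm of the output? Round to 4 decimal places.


Soft-thresholding with lambda = 4.44:
prox(8.117) = sign(8.117)*max(|8.117| - 4.44, 0) = 3.677
prox(5.6368) = sign(5.6368)*max(|5.6368| - 4.44, 0) = 1.1968
prox(-6.2111) = sign(-6.2111)*max(|-6.2111| - 4.44, 0) = -1.7711
prox(x) = [3.677, 1.1968, -1.7711]
||prox(x)||_1 = 3.677 + 1.1968 + 1.7711 = 6.6449


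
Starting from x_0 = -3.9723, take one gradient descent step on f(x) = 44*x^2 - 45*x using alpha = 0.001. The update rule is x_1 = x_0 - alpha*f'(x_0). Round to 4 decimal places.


We compute the gradient at x_0 and apply the update.
f'(x) = 88*x - 45
f'(-3.9723) = 88*-3.9723 - 45 = -394.5624
x_1 = -3.9723 - 0.001*-394.5624 = -3.5777


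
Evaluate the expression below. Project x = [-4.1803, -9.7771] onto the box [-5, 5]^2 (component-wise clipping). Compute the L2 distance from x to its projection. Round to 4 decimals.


Project each component onto [-5, 5].
clip(-4.1803) = -4.1803, clip(-9.7771) = -5.0
Projection = [-4.1803, -5.0]
Squared diffs: [0.0, 22.8207]
Distance = sqrt(22.8207) = 4.7771


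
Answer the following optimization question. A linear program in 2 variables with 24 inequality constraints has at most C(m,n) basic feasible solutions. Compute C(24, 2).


Each vertex corresponds to some choice of n active constraints out of m, so the number of vertices is at most C(m, n) = m! / (n!(m-n)!).
m = 24, n = 2
Numerator: 24 * 23
Denominator: 2! = 2
C(24, 2) = 276


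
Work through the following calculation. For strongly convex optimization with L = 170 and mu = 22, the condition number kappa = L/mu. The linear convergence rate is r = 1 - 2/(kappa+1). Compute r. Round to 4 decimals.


Step 1: Compute the condition number.
kappa = L/mu = 170/22 = 7.7273
Step 2: Compute the convergence rate.
r = 1 - 2/(kappa + 1) = 1 - 2*mu/(L + mu) = (L - mu)/(L + mu) = 148/192 = 0.7708


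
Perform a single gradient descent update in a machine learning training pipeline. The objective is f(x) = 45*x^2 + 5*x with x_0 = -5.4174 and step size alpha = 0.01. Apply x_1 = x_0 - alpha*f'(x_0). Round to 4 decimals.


We compute the gradient at x_0 and apply the update.
f'(x) = 90*x + 5
f'(-5.4174) = 90*-5.4174 + 5 = -482.566
x_1 = -5.4174 - 0.01*-482.566 = -0.5917


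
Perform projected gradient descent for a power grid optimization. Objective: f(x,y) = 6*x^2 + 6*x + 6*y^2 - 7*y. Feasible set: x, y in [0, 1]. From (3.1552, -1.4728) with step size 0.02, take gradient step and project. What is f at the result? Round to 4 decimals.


Step 1: Compute gradient at (3.1552, -1.4728).
grad_x = 2*6*3.1552 + 6 = 43.8624
grad_y = 2*6*-1.4728 - 7 = -24.6736
Step 2: Gradient step.
x_raw = 3.1552 - 0.02*43.8624 = 2.278
y_raw = -1.4728 - 0.02*-24.6736 = -0.9793
Step 3: Project onto [0, 1].
x_proj = clip(2.278) = 1.0
y_proj = clip(-0.9793) = 0.0
Step 4: Evaluate f.
f(1.0, 0.0) = 12.0


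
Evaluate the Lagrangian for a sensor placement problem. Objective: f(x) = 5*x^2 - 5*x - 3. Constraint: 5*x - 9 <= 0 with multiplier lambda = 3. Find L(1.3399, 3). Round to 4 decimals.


Step 1: Evaluate f(x).
f(1.3399) = 5*1.3399^2 - 5*1.3399 - 3 = -0.7228
Step 2: Evaluate g(x).
g(1.3399) = 5*1.3399 - 9 = -2.3005
Step 3: Compute Lagrangian.
L = -0.7228 + 3*-2.3005 = -7.6243


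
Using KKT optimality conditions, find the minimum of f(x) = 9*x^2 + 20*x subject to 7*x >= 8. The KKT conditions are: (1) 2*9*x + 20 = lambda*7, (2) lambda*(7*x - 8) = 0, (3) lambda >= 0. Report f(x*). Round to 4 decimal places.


Step 1: Try lambda = 0 (constraint inactive).
x_unc = -20/(2*9) = -1.1111
Check: 7*-1.1111 = -7.7777 < 8 -- violated!
Step 2: Constraint must be active: 7*x = 8
x* = 8/7 = 1.1429 (rounded; the exact value 8/7 is used below)
lambda = (2*9*(8/7) + 20)/7 = 5.7959
Step 3: Compute optimal value.
f(x*) = 9*(8/7)^2 + 20*(8/7) = 34.6122


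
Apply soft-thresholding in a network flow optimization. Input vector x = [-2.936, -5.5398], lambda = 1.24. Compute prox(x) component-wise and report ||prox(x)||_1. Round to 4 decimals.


Soft-thresholding with lambda = 1.24:
prox(-2.936) = sign(-2.936)*max(|-2.936| - 1.24, 0) = -1.696
prox(-5.5398) = sign(-5.5398)*max(|-5.5398| - 1.24, 0) = -4.2998
prox(x) = [-1.696, -4.2998]
||prox(x)||_1 = 1.696 + 4.2998 = 5.9958


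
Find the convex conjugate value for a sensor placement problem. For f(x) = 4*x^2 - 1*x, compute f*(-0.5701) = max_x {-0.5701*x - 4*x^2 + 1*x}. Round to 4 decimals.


f*(y) = sup_x {y*x - a*x^2 - b*x} = sup_x {(y-b)*x - a*x^2}
FOC: (y - b) - 2a*x = 0 => x* = (y - b)/(2a)
x* = (-0.5701 + 1)/(2*4) = 0.0537
f*(-0.5701) = (y-b)^2/(4a) = (-0.5701 + 1)^2/(4*4)
= 0.1848/16 = 0.0116


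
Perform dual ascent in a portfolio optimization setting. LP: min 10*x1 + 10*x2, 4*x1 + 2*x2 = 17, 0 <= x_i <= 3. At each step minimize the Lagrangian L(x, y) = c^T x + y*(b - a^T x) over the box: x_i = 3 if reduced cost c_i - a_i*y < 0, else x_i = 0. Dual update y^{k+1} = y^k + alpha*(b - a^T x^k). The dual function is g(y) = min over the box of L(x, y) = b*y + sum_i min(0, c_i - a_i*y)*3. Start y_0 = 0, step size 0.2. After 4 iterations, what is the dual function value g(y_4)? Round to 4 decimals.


Dual ascent for LP: min 10*x1 + 10*x2, 4*x1 + 2*x2 = 17, 0 <= x_i <= 3
Step 1: y^k = 0.0, reduced costs: (10.0, 10.0)
  x^k = (0.0, 0.0), subgradient = b - a^T x = 17.0
  y^{k+1} = 0.0 + 0.2*17.0 = 3.4
Step 2: y^k = 3.4, reduced costs: (-3.6, 3.2)
  x^k = (3.0, 0.0), subgradient = b - a^T x = 5.0
  y^{k+1} = 3.4 + 0.2*5.0 = 4.4
Step 3: y^k = 4.4, reduced costs: (-7.6, 1.2)
  x^k = (3.0, 0.0), subgradient = b - a^T x = 5.0
  y^{k+1} = 4.4 + 0.2*5.0 = 5.4
Step 4: y^k = 5.4, reduced costs: (-11.6, -0.8)
  x^k = (3.0, 3.0), subgradient = b - a^T x = -1.0
  y^{k+1} = 5.4 + 0.2*-1.0 = 5.2
Dual objective at y_4 = 5.2: reduced costs (-10.8, -0.4), box minimizer x = (3.0, 3.0)
g(y_4) = b*y + (c1 - a1*y)*x1 + (c2 - a2*y)*x2 = 17*5.2 + (-10.8)*3.0 + (-0.4)*3.0 = 88.4 - 32.4 - 1.2 = 54.8


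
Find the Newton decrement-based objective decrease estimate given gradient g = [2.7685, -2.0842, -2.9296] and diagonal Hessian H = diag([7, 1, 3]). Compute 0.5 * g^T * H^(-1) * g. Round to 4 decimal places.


Step 1: H is diagonal, so H^(-1) * g = [0.3955, -2.0842, -0.9765].
Step 2: g^T H^(-1) g = sum_i g_i^2 / H_ii
  = (2.7685)^2/7 + (-2.0842)^2/1 + (-2.9296)^2/3
  = 1.0949 + 4.3439 + 2.8609 = 8.2997
Step 3: Objective decrease = 0.5 * g^T H^(-1) g = 4.1498


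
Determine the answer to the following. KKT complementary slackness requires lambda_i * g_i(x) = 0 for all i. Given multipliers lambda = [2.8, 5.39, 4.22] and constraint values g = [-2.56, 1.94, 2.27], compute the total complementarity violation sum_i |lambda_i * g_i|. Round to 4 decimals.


KKT complementary slackness check:
lambda_1 * g_1 = 2.8 * -2.56 = -7.168
lambda_2 * g_2 = 5.39 * 1.94 = 10.4566
lambda_3 * g_3 = 4.22 * 2.27 = 9.5794
Total violation = 7.168 + 10.4566 + 9.5794 = 27.204


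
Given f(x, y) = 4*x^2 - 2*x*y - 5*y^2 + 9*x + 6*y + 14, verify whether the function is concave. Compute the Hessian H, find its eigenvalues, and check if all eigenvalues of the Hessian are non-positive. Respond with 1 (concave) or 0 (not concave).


The Hessian of f(x,y) = 4*x^2 - 2*x*y - 5*y^2 + 9*x + 6*y + 14 is:
H = [[8, -2], [-2, -10]]
Trace = 8 - 10 = -2
Determinant = 8*-10 - (-2)^2 = -84
Discriminant = (-2)^2 - 4*-84 = 340.0
Eigenvalues: lambda_1 = -10.2195, lambda_2 = 8.2195
The function is not concave.

0


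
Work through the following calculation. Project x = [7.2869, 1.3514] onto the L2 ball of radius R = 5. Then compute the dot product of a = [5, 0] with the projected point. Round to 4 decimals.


Step 1: Compute ||x|| (intermediates to 6 decimals).
||x|| = sqrt(7.2869^2 + 1.3514^2) = 7.411153
Step 2: Project.
Since ||x|| > R, scale = R/||x|| = 5/7.411153 = 0.674659, proj(x) = scale * x
proj(x) = [4.916173, 0.911734]
Step 3: Dot product.
a^T * proj(x) = 5*4.916173 + 0*0.911734 = 24.5809


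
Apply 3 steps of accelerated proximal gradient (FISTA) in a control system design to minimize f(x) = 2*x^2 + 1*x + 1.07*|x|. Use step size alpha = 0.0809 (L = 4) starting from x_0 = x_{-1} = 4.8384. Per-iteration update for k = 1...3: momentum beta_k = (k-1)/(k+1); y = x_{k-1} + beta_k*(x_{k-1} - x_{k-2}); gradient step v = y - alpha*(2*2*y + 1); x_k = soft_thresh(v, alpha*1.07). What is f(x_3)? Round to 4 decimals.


FISTA on f(x) = 2*x^2 + 1*x + 1.07*|x|
L = 4, alpha = 0.0809
Iteration 1: beta = 0.0, y = 4.8384 + 0.0*(4.8384 - 4.8384) = 4.8384
  grad(y) = 20.3536, v = y - alpha*grad = 3.1918
  prox(v) = soft_thresh(3.1918, 0.0866) = 3.1052
Iteration 2: beta = 0.3333, y = 3.1052 + 0.3333*(3.1052 - 4.8384) = 2.5275
  grad(y) = 11.11, v = y - alpha*grad = 1.6287
  prox(v) = soft_thresh(1.6287, 0.0866) = 1.5421
Iteration 3: beta = 0.5, y = 1.5421 + 0.5*(1.5421 - 3.1052) = 0.7606
  grad(y) = 4.0424, v = y - alpha*grad = 0.4336
  prox(v) = soft_thresh(0.4336, 0.0866) = 0.347
f(x_3) = 2*0.347^2 + 1*0.347 + 1.07*|0.347| = 0.9591


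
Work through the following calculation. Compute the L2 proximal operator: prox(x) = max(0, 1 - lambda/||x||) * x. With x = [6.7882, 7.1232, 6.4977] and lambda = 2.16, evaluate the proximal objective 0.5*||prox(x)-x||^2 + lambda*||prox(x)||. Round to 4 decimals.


Step 1: Compute ||x||.
||x|| = 11.7915
Step 2: Compute scaling factor.
scale = max(0, 1 - 2.16/11.7915) = 0.8168
Step 3: prox(x) = [5.5447, 5.8184, 5.3074]
||prox(x)|| = 9.6315
Step 4: Proximal objective.
0.5*||prox-x||^2 = 2.3328
lambda*||prox|| = 20.804
Total = 23.1369


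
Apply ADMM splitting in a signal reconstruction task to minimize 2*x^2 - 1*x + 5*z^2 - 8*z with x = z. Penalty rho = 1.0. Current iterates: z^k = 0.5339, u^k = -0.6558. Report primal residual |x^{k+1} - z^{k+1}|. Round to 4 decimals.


ADMM iteration with rho = 1.0, z^k = 0.5339, u^k = -0.6558
Step 1: x-update.
Minimize 2*x^2 - 1*x + (1.0/2)*(x - 0.5339 - 0.6558)^2
FOC: (2*2 + 1.0)*x = 1 + 1.0*(0.5339 + 0.6558)
x^{k+1} = 0.4379
Step 2: z-update.
Minimize 5*z^2 - 8*z + (1.0/2)*(0.4379 - z - 0.6558)^2
FOC: (2*5 + 1.0)*z = 8 + 1.0*(0.4379 - 0.6558)
z^{k+1} = 0.7075
Step 3: u-update.
u^{k+1} = -0.6558 + 0.4379 - 0.7075 = -0.9253
Step 4: Primal residual = |0.4379 - 0.7075| = 0.2695


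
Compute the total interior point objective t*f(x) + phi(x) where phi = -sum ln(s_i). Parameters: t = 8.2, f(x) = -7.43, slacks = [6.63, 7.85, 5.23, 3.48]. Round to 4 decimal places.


Step 1: Compute log-barrier.
ln values: [1.8916, 2.0605, 1.6544, 1.247]
phi = -(1.8916 + 2.0605 + 1.6544 + 1.247) = -6.8536
Step 2: Compute augmented objective.
t*f(x) = 8.2*-7.43 = -60.926
Total = -60.926 - 6.8536 = -67.7796


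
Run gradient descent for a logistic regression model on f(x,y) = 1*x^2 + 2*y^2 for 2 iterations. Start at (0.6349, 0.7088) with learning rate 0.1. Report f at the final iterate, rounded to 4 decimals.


Gradient descent on f(x,y) = 1*x^2 + 2*y^2.
Starting point: (0.6349, 0.7088), alpha = 0.1
Step 1: grad_x = 2*1*0.6349 = 1.2698, grad_y = 2*2*0.7088 = 2.8352
  x_1 = 0.6349 - 0.1*1.2698 = 0.5079
  y_1 = 0.7088 - 0.1*2.8352 = 0.4253
Step 2: grad_x = 2*1*0.5079 = 1.0158, grad_y = 2*2*0.4253 = 1.7011
  x_2 = 0.5079 - 0.1*1.0158 = 0.4063
  y_2 = 0.4253 - 0.1*1.7011 = 0.2552
f(0.4063, 0.2552) = 1*0.4063^2 + 2*0.2552^2 = 0.2953
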